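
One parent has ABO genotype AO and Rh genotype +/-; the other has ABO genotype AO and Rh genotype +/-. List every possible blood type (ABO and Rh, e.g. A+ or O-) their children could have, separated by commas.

O+, O-, A+, A-

Gametes from AO × AO give offspring ABO genotypes AA, AO, OO, i.e. phenotypes O, A.
Rh cross +/- × +/- → phenotypes Rh+, Rh-.
Combining independently: O+, O-, A+, A-.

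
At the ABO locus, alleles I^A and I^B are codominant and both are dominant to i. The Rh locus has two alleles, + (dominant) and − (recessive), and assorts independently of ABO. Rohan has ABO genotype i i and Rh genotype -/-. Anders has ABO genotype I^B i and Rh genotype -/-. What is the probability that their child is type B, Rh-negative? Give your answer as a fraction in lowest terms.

1/2

ABO cross i i × I^B i → offspring phenotypes: 1/2 O, 1/2 B.
Rh cross -/- × -/- → 1 Rh-.
Independent loci: P(type B, Rh-negative) = 1/2 × 1 = 1/2.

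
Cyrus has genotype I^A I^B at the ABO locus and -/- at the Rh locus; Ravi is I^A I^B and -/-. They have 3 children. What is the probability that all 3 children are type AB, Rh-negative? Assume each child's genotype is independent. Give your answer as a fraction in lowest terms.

ABO cross I^A I^B × I^A I^B → 1/4 A, 1/4 B, 1/2 AB.
Rh cross -/- × -/- → 1 Rh-; so P(type AB, Rh-negative) = 1/2 × 1 = 1/2 per child.
All 3 independent: (1/2)^3 = 1/8.

1/8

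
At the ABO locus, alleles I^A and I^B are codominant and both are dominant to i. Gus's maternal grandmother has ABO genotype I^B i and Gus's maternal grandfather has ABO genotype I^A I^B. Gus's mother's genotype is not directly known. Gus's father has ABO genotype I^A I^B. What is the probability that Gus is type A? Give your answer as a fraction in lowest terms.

1/4

Gus's mother's ABO genotype from I^B i × I^A I^B: 1/4 I^A I^B, 1/4 I^A i, 1/4 I^B I^B, 1/4 I^B i.
Crossing each possibility with the father I^A I^B and summing P(type A): 1/4·1/4 + 1/4·1/2 + 1/4·0 + 1/4·1/4 = 1/4.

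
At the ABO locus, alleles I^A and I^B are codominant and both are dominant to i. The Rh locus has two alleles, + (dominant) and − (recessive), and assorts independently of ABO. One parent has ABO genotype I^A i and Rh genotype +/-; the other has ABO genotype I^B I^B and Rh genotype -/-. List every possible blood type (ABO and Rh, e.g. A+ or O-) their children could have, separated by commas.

B+, B-, AB+, AB-

Gametes from I^A i × I^B I^B give offspring ABO genotypes I^A I^B, I^B i, i.e. phenotypes B, AB.
Rh cross +/- × -/- → phenotypes Rh+, Rh-.
Combining independently: B+, B-, AB+, AB-.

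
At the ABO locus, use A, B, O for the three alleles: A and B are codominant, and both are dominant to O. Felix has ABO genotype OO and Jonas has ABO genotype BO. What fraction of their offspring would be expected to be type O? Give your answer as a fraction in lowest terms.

ABO cross OO × BO → offspring phenotypes: 1/2 O, 1/2 B.
So P(type O) = 1/2.

1/2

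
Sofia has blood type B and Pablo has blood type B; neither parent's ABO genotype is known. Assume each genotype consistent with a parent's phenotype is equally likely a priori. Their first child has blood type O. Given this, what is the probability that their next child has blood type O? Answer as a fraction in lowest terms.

1/4

Possible genotypes: Sofia ∈ {BB, BO}; Pablo ∈ {BB, BO}.
Weight each parental genotype pair by prior × P(type-O child):
  BO × BO: posterior weight 1; P(next child type O) = 1/4.
Weighted sum = 1/4.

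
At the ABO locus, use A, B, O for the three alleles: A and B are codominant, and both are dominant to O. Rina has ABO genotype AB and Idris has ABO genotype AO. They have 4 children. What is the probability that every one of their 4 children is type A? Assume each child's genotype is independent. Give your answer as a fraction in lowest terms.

1/16

ABO cross AB × AO → 1/2 A, 1/4 B, 1/4 AB.
So P(type A) = 1/2 per child.
All 4 independent: (1/2)^4 = 1/16.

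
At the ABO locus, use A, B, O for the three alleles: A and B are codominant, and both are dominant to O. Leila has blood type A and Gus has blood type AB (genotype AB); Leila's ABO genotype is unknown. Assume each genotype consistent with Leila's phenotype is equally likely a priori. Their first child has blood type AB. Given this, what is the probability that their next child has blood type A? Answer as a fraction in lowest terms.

Possible genotypes: Leila ∈ {AA, AO}; Gus ∈ {AB}.
Weight each parental genotype pair by prior × P(type-AB child):
  AA × AB: posterior weight 2/3; P(next child type A) = 1/2.
  AO × AB: posterior weight 1/3; P(next child type A) = 1/2.
Weighted sum = 1/2.

1/2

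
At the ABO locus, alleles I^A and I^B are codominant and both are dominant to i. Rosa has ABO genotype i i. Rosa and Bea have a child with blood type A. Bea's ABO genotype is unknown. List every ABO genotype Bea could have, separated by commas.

I^A I^A, I^A I^B, I^A i

For each candidate genotype of Bea, check whether crossing it with i i can produce every observed child phenotype.
  I^A I^A → possible child types {A} ✓
  I^A I^B → possible child types {A, B} ✓
  I^A i → possible child types {O, A} ✓
  I^B I^B → possible child types {B} ✗
  I^B i → possible child types {O, B} ✗
  i i → possible child types {O} ✗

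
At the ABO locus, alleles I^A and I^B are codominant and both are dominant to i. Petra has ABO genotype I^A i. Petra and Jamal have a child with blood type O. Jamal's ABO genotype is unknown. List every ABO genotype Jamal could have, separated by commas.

For each candidate genotype of Jamal, check whether crossing it with I^A i can produce every observed child phenotype.
  I^A I^A → possible child types {A} ✗
  I^A I^B → possible child types {A, B, AB} ✗
  I^A i → possible child types {O, A} ✓
  I^B I^B → possible child types {B, AB} ✗
  I^B i → possible child types {O, A, B, AB} ✓
  i i → possible child types {O, A} ✓

I^A i, I^B i, i i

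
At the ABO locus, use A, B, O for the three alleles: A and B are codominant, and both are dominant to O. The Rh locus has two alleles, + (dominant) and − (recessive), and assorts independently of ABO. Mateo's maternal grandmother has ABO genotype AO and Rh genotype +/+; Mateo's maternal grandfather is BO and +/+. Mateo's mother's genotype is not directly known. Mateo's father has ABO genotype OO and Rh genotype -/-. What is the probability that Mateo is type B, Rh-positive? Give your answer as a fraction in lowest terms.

Mateo's mother's ABO genotype from AO × BO: 1/4 AB, 1/4 AO, 1/4 BO, 1/4 OO.
Crossing each possibility with the father OO and summing P(type B): 1/4·1/2 + 1/4·0 + 1/4·1/2 + 1/4·0 = 1/4.
Similarly for Rh via the mother's Rh distribution: P(Rh+) = 1.
Independent loci: 1/4 × 1 = 1/4.

1/4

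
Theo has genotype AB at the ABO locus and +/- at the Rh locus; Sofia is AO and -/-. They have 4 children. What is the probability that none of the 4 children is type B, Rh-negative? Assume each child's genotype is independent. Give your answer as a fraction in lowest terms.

2401/4096

ABO cross AB × AO → 1/2 A, 1/4 B, 1/4 AB.
Rh cross +/- × -/- → 1/2 Rh+, 1/2 Rh-; so P(type B, Rh-negative) = 1/4 × 1/2 = 1/8 per child.
P(not type B, Rh-negative) = 7/8 for one child; (7/8)^4 = 2401/4096.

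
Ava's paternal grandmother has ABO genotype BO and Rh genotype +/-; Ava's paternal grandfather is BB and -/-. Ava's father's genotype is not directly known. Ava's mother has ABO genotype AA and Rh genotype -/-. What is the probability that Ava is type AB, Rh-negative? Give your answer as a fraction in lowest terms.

Ava's father's ABO genotype from BO × BB: 1/2 BB, 1/2 BO.
Crossing each possibility with the mother AA and summing P(type AB): 1/2·1 + 1/2·1/2 = 3/4.
Similarly for Rh via the father's Rh distribution: P(Rh-) = 3/4.
Independent loci: 3/4 × 3/4 = 9/16.

9/16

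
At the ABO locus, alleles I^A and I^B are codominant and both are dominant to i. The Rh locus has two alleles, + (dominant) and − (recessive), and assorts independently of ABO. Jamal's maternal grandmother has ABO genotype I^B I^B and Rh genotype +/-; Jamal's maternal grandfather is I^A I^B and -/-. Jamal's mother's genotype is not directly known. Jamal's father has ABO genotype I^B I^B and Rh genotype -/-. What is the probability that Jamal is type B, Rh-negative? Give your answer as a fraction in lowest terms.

9/16

Jamal's mother's ABO genotype from I^B I^B × I^A I^B: 1/2 I^A I^B, 1/2 I^B I^B.
Crossing each possibility with the father I^B I^B and summing P(type B): 1/2·1/2 + 1/2·1 = 3/4.
Similarly for Rh via the mother's Rh distribution: P(Rh-) = 3/4.
Independent loci: 3/4 × 3/4 = 9/16.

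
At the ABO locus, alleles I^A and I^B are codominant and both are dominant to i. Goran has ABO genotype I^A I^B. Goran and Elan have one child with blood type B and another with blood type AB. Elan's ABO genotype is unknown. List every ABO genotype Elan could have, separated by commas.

For each candidate genotype of Elan, check whether crossing it with I^A I^B can produce every observed child phenotype.
  I^A I^A → possible child types {A, AB} ✗
  I^A I^B → possible child types {A, B, AB} ✓
  I^A i → possible child types {A, B, AB} ✓
  I^B I^B → possible child types {B, AB} ✓
  I^B i → possible child types {A, B, AB} ✓
  i i → possible child types {A, B} ✗

I^A I^B, I^A i, I^B I^B, I^B i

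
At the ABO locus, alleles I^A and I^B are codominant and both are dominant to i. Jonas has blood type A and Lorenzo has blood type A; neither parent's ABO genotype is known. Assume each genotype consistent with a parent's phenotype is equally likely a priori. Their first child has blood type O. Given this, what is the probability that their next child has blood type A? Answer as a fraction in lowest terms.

3/4

Possible genotypes: Jonas ∈ {I^A I^A, I^A i}; Lorenzo ∈ {I^A I^A, I^A i}.
Weight each parental genotype pair by prior × P(type-O child):
  I^A i × I^A i: posterior weight 1; P(next child type A) = 3/4.
Weighted sum = 3/4.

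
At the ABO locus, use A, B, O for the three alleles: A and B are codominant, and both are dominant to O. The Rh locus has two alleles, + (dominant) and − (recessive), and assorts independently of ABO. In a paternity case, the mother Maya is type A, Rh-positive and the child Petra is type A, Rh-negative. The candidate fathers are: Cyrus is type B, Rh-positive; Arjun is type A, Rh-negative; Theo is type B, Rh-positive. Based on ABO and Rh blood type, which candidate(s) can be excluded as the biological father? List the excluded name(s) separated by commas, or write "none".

none

A candidate is excluded only if no genotype consistent with his phenotype could produce a type A, Rh-negative child with a type A, Rh-positive mother.
Every candidate has at least one consistent genotype combination, so none can be excluded.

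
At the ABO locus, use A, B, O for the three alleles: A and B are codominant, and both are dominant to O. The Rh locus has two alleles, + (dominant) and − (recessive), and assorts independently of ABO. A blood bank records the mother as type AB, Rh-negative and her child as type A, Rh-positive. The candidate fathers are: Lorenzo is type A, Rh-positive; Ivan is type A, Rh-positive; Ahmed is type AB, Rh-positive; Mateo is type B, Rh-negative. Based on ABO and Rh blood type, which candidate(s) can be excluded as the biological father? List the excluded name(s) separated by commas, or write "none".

A candidate is excluded only if no genotype consistent with his phenotype could produce a type A, Rh-positive child with a type AB, Rh-negative mother.
Mateo (type B, Rh-): no genotype consistent with that phenotype can produce a type-A Rh+ child with a type-AB mother.

Mateo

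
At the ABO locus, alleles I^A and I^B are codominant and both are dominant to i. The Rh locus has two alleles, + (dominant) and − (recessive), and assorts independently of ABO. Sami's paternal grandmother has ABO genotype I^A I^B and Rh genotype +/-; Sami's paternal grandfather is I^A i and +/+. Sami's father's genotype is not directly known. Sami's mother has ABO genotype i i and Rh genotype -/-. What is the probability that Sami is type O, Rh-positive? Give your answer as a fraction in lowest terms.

Sami's father's ABO genotype from I^A I^B × I^A i: 1/4 I^A I^A, 1/4 I^A I^B, 1/4 I^A i, 1/4 I^B i.
Crossing each possibility with the mother i i and summing P(type O): 1/4·0 + 1/4·0 + 1/4·1/2 + 1/4·1/2 = 1/4.
Similarly for Rh via the father's Rh distribution: P(Rh+) = 3/4.
Independent loci: 1/4 × 3/4 = 3/16.

3/16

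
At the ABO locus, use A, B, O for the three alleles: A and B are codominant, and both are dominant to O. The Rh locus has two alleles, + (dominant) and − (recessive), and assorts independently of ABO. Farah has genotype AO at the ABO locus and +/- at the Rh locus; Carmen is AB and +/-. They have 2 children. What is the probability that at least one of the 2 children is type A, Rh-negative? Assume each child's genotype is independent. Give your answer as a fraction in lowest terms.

ABO cross AO × AB → 1/2 A, 1/4 B, 1/4 AB.
Rh cross +/- × +/- → 3/4 Rh+, 1/4 Rh-; so P(type A, Rh-negative) = 1/2 × 1/4 = 1/8 per child.
P(none) = (7/8)^2 = 49/64; P(at least one) = 1 − 49/64 = 15/64.

15/64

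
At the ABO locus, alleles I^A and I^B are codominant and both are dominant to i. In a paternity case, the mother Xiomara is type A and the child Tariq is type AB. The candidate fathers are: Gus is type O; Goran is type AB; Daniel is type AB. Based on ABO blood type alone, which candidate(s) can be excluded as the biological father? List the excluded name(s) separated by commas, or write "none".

Gus

A candidate is excluded only if no genotype consistent with his phenotype could produce a type AB child with a type A mother.
Gus (type O): no genotype consistent with that phenotype can produce a type-AB child with a type-A mother.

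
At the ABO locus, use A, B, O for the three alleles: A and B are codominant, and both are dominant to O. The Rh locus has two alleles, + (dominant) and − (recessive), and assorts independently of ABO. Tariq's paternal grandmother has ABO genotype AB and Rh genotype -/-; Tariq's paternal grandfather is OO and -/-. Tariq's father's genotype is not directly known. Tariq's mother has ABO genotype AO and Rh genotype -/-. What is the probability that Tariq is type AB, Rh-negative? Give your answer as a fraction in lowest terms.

Tariq's father's ABO genotype from AB × OO: 1/2 AO, 1/2 BO.
Crossing each possibility with the mother AO and summing P(type AB): 1/2·0 + 1/2·1/4 = 1/8.
Similarly for Rh via the father's Rh distribution: P(Rh-) = 1.
Independent loci: 1/8 × 1 = 1/8.

1/8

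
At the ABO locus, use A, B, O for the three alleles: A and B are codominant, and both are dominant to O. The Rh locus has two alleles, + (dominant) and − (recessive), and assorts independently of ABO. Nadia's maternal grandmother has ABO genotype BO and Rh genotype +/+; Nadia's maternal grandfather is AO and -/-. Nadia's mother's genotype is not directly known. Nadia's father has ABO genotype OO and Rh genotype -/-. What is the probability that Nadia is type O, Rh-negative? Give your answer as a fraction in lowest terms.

Nadia's mother's ABO genotype from BO × AO: 1/4 AB, 1/4 AO, 1/4 BO, 1/4 OO.
Crossing each possibility with the father OO and summing P(type O): 1/4·0 + 1/4·1/2 + 1/4·1/2 + 1/4·1 = 1/2.
Similarly for Rh via the mother's Rh distribution: P(Rh-) = 1/2.
Independent loci: 1/2 × 1/2 = 1/4.

1/4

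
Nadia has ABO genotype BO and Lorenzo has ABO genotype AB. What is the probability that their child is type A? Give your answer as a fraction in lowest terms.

1/4

ABO cross BO × AB → offspring phenotypes: 1/4 A, 1/2 B, 1/4 AB.
So P(type A) = 1/4.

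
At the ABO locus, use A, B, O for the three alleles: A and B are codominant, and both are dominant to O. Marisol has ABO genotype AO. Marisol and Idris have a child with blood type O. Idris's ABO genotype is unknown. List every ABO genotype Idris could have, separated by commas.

For each candidate genotype of Idris, check whether crossing it with AO can produce every observed child phenotype.
  AA → possible child types {A} ✗
  AB → possible child types {A, B, AB} ✗
  AO → possible child types {O, A} ✓
  BB → possible child types {B, AB} ✗
  BO → possible child types {O, A, B, AB} ✓
  OO → possible child types {O, A} ✓

AO, BO, OO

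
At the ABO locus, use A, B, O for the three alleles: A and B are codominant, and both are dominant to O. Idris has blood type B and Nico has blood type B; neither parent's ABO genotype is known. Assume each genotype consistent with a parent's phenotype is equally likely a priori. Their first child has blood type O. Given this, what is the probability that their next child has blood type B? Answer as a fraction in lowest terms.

3/4

Possible genotypes: Idris ∈ {BB, BO}; Nico ∈ {BB, BO}.
Weight each parental genotype pair by prior × P(type-O child):
  BO × BO: posterior weight 1; P(next child type B) = 3/4.
Weighted sum = 3/4.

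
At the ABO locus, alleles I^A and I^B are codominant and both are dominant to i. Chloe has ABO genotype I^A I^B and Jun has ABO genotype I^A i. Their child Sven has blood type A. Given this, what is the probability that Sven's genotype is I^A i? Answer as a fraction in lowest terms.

1/2

Cross I^A I^B × I^A i → 1/4 I^A I^A, 1/4 I^A I^B, 1/4 I^A i, 1/4 I^B i.
Type-A genotypes among offspring: I^A I^A (1/4), I^A i (1/4); total 1/2.
P(I^A i | type A) = (1/4) / (1/2) = 1/2.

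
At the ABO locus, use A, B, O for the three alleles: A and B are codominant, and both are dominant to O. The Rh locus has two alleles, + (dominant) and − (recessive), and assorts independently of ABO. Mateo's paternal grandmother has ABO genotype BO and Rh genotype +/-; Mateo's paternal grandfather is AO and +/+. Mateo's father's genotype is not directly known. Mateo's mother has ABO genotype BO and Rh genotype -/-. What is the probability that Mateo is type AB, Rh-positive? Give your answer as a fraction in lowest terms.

3/32

Mateo's father's ABO genotype from BO × AO: 1/4 AB, 1/4 AO, 1/4 BO, 1/4 OO.
Crossing each possibility with the mother BO and summing P(type AB): 1/4·1/4 + 1/4·1/4 + 1/4·0 + 1/4·0 = 1/8.
Similarly for Rh via the father's Rh distribution: P(Rh+) = 3/4.
Independent loci: 1/8 × 3/4 = 3/32.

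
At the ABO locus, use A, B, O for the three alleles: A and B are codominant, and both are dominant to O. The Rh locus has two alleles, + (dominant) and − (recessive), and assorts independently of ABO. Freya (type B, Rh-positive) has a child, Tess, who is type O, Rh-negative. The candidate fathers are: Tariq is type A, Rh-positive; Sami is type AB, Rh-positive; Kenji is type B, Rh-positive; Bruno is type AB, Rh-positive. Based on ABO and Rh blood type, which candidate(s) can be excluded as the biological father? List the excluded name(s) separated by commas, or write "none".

Sami, Bruno

A candidate is excluded only if no genotype consistent with his phenotype could produce a type O, Rh-negative child with a type B, Rh-positive mother.
Sami (type AB, Rh+): no genotype consistent with that phenotype can produce a type-O Rh- child with a type-B mother.
Bruno (type AB, Rh+): no genotype consistent with that phenotype can produce a type-O Rh- child with a type-B mother.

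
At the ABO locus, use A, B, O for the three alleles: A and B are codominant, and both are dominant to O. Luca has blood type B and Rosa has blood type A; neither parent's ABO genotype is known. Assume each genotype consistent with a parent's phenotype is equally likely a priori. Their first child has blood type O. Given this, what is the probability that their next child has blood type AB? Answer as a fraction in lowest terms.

1/4

Possible genotypes: Luca ∈ {BB, BO}; Rosa ∈ {AA, AO}.
Weight each parental genotype pair by prior × P(type-O child):
  BO × AO: posterior weight 1; P(next child type AB) = 1/4.
Weighted sum = 1/4.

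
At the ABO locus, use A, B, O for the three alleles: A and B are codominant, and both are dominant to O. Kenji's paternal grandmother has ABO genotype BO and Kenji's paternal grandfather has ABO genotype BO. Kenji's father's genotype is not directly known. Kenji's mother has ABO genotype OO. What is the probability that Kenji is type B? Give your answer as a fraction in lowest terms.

Kenji's father's ABO genotype from BO × BO: 1/4 BB, 1/2 BO, 1/4 OO.
Crossing each possibility with the mother OO and summing P(type B): 1/4·1 + 1/2·1/2 + 1/4·0 = 1/2.

1/2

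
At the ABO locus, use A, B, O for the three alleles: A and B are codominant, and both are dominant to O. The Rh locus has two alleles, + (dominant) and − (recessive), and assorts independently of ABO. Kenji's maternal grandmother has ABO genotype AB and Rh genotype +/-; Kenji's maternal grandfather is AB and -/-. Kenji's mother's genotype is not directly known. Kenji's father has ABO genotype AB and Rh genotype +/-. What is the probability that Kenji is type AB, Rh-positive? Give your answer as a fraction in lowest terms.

Kenji's mother's ABO genotype from AB × AB: 1/4 AA, 1/2 AB, 1/4 BB.
Crossing each possibility with the father AB and summing P(type AB): 1/4·1/2 + 1/2·1/2 + 1/4·1/2 = 1/2.
Similarly for Rh via the mother's Rh distribution: P(Rh+) = 5/8.
Independent loci: 1/2 × 5/8 = 5/16.

5/16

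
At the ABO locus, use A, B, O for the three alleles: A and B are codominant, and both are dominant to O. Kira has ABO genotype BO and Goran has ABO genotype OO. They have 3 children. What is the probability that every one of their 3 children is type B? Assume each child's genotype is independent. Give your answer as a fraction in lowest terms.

ABO cross BO × OO → 1/2 O, 1/2 B.
So P(type B) = 1/2 per child.
All 3 independent: (1/2)^3 = 1/8.

1/8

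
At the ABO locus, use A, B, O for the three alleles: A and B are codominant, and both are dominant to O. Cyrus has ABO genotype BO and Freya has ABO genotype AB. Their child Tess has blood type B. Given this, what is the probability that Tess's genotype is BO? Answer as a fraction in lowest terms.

1/2

Cross BO × AB → 1/4 AB, 1/4 AO, 1/4 BB, 1/4 BO.
Type-B genotypes among offspring: BB (1/4), BO (1/4); total 1/2.
P(BO | type B) = (1/4) / (1/2) = 1/2.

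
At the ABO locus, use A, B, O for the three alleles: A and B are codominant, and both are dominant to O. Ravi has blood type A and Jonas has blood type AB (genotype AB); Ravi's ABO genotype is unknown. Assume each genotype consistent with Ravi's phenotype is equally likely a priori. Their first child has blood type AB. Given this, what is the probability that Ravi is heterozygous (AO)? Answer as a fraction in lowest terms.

Possible genotypes: Ravi ∈ {AA, AO}; Jonas ∈ {AB}.
Weight each parental genotype pair by prior × P(type-AB child):
  AA × AB: posterior weight 2/3.
  AO × AB: posterior weight 1/3.
Sum the posterior weight over pairs where Ravi is AO: 1/3.

1/3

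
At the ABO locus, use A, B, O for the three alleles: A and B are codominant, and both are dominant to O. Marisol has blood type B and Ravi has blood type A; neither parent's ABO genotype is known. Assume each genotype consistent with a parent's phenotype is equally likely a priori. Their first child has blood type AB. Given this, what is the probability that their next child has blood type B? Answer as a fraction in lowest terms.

5/36

Possible genotypes: Marisol ∈ {BB, BO}; Ravi ∈ {AA, AO}.
Weight each parental genotype pair by prior × P(type-AB child):
  BB × AA: posterior weight 4/9; P(next child type B) = 0.
  BB × AO: posterior weight 2/9; P(next child type B) = 1/2.
  BO × AA: posterior weight 2/9; P(next child type B) = 0.
  BO × AO: posterior weight 1/9; P(next child type B) = 1/4.
Weighted sum = 5/36.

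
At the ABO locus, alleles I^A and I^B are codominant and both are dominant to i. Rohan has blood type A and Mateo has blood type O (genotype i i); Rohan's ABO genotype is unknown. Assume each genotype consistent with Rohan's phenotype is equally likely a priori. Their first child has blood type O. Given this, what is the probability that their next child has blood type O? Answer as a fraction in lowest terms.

1/2

Possible genotypes: Rohan ∈ {I^A I^A, I^A i}; Mateo ∈ {i i}.
Weight each parental genotype pair by prior × P(type-O child):
  I^A i × i i: posterior weight 1; P(next child type O) = 1/2.
Weighted sum = 1/2.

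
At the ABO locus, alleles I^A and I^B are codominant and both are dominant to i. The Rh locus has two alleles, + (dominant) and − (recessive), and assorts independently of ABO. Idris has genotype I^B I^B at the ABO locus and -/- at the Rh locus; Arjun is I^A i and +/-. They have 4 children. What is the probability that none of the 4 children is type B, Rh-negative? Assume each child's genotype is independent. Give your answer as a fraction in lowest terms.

81/256

ABO cross I^B I^B × I^A i → 1/2 B, 1/2 AB.
Rh cross -/- × +/- → 1/2 Rh+, 1/2 Rh-; so P(type B, Rh-negative) = 1/2 × 1/2 = 1/4 per child.
P(not type B, Rh-negative) = 3/4 for one child; (3/4)^4 = 81/256.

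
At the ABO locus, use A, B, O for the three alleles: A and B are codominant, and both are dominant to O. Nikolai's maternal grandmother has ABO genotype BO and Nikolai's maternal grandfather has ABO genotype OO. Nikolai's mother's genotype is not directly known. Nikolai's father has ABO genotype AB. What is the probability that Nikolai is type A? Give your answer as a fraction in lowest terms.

Nikolai's mother's ABO genotype from BO × OO: 1/2 BO, 1/2 OO.
Crossing each possibility with the father AB and summing P(type A): 1/2·1/4 + 1/2·1/2 = 3/8.

3/8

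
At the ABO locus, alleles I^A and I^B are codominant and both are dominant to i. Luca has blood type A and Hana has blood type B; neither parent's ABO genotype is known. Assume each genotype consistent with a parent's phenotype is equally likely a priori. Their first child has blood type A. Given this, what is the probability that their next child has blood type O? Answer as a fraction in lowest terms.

1/12

Possible genotypes: Luca ∈ {I^A I^A, I^A i}; Hana ∈ {I^B I^B, I^B i}.
Weight each parental genotype pair by prior × P(type-A child):
  I^A I^A × I^B i: posterior weight 2/3; P(next child type O) = 0.
  I^A i × I^B i: posterior weight 1/3; P(next child type O) = 1/4.
Weighted sum = 1/12.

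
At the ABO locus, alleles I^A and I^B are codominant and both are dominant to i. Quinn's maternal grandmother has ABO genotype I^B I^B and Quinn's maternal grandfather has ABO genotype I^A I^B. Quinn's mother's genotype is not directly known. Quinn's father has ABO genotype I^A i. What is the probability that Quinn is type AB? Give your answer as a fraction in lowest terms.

3/8

Quinn's mother's ABO genotype from I^B I^B × I^A I^B: 1/2 I^A I^B, 1/2 I^B I^B.
Crossing each possibility with the father I^A i and summing P(type AB): 1/2·1/4 + 1/2·1/2 = 3/8.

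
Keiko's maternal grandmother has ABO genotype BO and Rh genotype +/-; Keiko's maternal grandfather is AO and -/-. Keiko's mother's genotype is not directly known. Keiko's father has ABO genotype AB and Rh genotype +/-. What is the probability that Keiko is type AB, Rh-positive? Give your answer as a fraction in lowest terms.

Keiko's mother's ABO genotype from BO × AO: 1/4 AB, 1/4 AO, 1/4 BO, 1/4 OO.
Crossing each possibility with the father AB and summing P(type AB): 1/4·1/2 + 1/4·1/4 + 1/4·1/4 + 1/4·0 = 1/4.
Similarly for Rh via the mother's Rh distribution: P(Rh+) = 5/8.
Independent loci: 1/4 × 5/8 = 5/32.

5/32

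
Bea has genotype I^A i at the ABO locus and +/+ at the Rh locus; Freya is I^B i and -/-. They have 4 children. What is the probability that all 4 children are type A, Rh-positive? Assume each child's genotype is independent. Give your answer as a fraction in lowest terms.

1/256

ABO cross I^A i × I^B i → 1/4 O, 1/4 A, 1/4 B, 1/4 AB.
Rh cross +/+ × -/- → 1 Rh+; so P(type A, Rh-positive) = 1/4 × 1 = 1/4 per child.
All 4 independent: (1/4)^4 = 1/256.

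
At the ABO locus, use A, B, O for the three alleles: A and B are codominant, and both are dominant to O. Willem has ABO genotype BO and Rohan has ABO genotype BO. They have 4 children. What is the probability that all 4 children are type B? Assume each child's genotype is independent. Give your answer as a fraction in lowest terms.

ABO cross BO × BO → 1/4 O, 3/4 B.
So P(type B) = 3/4 per child.
All 4 independent: (3/4)^4 = 81/256.

81/256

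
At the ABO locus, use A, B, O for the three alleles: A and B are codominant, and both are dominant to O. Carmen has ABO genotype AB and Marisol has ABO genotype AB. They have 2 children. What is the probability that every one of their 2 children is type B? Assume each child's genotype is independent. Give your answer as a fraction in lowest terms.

ABO cross AB × AB → 1/4 A, 1/4 B, 1/2 AB.
So P(type B) = 1/4 per child.
All 2 independent: (1/4)^2 = 1/16.

1/16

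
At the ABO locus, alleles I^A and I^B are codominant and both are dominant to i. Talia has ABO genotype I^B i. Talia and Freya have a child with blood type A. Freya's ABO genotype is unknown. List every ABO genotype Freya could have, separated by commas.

For each candidate genotype of Freya, check whether crossing it with I^B i can produce every observed child phenotype.
  I^A I^A → possible child types {A, AB} ✓
  I^A I^B → possible child types {A, B, AB} ✓
  I^A i → possible child types {O, A, B, AB} ✓
  I^B I^B → possible child types {B} ✗
  I^B i → possible child types {O, B} ✗
  i i → possible child types {O, B} ✗

I^A I^A, I^A I^B, I^A i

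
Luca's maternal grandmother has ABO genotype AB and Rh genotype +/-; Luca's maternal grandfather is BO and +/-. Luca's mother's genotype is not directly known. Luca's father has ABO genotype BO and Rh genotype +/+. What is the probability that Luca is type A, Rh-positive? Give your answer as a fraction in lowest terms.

1/8

Luca's mother's ABO genotype from AB × BO: 1/4 AB, 1/4 AO, 1/4 BB, 1/4 BO.
Crossing each possibility with the father BO and summing P(type A): 1/4·1/4 + 1/4·1/4 + 1/4·0 + 1/4·0 = 1/8.
Similarly for Rh via the mother's Rh distribution: P(Rh+) = 1.
Independent loci: 1/8 × 1 = 1/8.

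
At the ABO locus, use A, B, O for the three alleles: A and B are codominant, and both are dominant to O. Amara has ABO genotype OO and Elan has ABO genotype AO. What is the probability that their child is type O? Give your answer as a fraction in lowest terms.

1/2

ABO cross OO × AO → offspring phenotypes: 1/2 O, 1/2 A.
So P(type O) = 1/2.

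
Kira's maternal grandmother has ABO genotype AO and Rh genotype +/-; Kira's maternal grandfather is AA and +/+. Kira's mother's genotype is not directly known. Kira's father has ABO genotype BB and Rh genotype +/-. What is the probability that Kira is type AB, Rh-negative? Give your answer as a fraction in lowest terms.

Kira's mother's ABO genotype from AO × AA: 1/2 AA, 1/2 AO.
Crossing each possibility with the father BB and summing P(type AB): 1/2·1 + 1/2·1/2 = 3/4.
Similarly for Rh via the mother's Rh distribution: P(Rh-) = 1/8.
Independent loci: 3/4 × 1/8 = 3/32.

3/32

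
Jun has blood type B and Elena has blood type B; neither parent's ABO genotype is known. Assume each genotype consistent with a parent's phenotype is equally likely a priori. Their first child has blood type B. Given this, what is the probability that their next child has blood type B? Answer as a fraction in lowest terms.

19/20

Possible genotypes: Jun ∈ {BB, BO}; Elena ∈ {BB, BO}.
Weight each parental genotype pair by prior × P(type-B child):
  BB × BB: posterior weight 4/15; P(next child type B) = 1.
  BB × BO: posterior weight 4/15; P(next child type B) = 1.
  BO × BB: posterior weight 4/15; P(next child type B) = 1.
  BO × BO: posterior weight 1/5; P(next child type B) = 3/4.
Weighted sum = 19/20.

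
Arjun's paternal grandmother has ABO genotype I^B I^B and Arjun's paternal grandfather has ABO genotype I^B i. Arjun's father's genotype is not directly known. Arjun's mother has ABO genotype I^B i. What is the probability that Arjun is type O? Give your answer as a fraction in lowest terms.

1/8

Arjun's father's ABO genotype from I^B I^B × I^B i: 1/2 I^B I^B, 1/2 I^B i.
Crossing each possibility with the mother I^B i and summing P(type O): 1/2·0 + 1/2·1/4 = 1/8.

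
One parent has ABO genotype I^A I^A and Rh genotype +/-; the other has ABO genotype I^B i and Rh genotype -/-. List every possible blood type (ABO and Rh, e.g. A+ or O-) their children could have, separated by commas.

Gametes from I^A I^A × I^B i give offspring ABO genotypes I^A I^B, I^A i, i.e. phenotypes A, AB.
Rh cross +/- × -/- → phenotypes Rh+, Rh-.
Combining independently: A+, A-, AB+, AB-.

A+, A-, AB+, AB-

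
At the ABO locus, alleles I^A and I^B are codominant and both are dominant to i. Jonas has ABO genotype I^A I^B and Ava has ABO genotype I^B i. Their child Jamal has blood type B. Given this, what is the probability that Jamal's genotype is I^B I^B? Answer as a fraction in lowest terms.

Cross I^A I^B × I^B i → 1/4 I^A I^B, 1/4 I^A i, 1/4 I^B I^B, 1/4 I^B i.
Type-B genotypes among offspring: I^B I^B (1/4), I^B i (1/4); total 1/2.
P(I^B I^B | type B) = (1/4) / (1/2) = 1/2.

1/2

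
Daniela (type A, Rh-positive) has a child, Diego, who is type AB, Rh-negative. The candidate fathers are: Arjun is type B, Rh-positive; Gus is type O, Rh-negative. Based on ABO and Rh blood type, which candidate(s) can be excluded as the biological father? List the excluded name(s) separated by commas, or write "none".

A candidate is excluded only if no genotype consistent with his phenotype could produce a type AB, Rh-negative child with a type A, Rh-positive mother.
Gus (type O, Rh-): no genotype consistent with that phenotype can produce a type-AB Rh- child with a type-A mother.

Gus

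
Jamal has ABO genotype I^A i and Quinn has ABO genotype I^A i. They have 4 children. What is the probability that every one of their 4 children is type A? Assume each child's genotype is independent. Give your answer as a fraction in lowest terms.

ABO cross I^A i × I^A i → 1/4 O, 3/4 A.
So P(type A) = 3/4 per child.
All 4 independent: (3/4)^4 = 81/256.

81/256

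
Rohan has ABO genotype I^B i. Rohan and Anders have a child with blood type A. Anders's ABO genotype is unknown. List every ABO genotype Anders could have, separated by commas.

I^A I^A, I^A I^B, I^A i

For each candidate genotype of Anders, check whether crossing it with I^B i can produce every observed child phenotype.
  I^A I^A → possible child types {A, AB} ✓
  I^A I^B → possible child types {A, B, AB} ✓
  I^A i → possible child types {O, A, B, AB} ✓
  I^B I^B → possible child types {B} ✗
  I^B i → possible child types {O, B} ✗
  i i → possible child types {O, B} ✗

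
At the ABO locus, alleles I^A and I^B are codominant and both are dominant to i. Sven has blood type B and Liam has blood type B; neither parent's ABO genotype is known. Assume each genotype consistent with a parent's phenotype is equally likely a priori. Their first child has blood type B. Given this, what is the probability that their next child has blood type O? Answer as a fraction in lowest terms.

1/20

Possible genotypes: Sven ∈ {I^B I^B, I^B i}; Liam ∈ {I^B I^B, I^B i}.
Weight each parental genotype pair by prior × P(type-B child):
  I^B I^B × I^B I^B: posterior weight 4/15; P(next child type O) = 0.
  I^B I^B × I^B i: posterior weight 4/15; P(next child type O) = 0.
  I^B i × I^B I^B: posterior weight 4/15; P(next child type O) = 0.
  I^B i × I^B i: posterior weight 1/5; P(next child type O) = 1/4.
Weighted sum = 1/20.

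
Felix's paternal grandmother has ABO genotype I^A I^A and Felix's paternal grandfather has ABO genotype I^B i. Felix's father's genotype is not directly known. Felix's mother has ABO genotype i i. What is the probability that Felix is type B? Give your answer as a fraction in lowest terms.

Felix's father's ABO genotype from I^A I^A × I^B i: 1/2 I^A I^B, 1/2 I^A i.
Crossing each possibility with the mother i i and summing P(type B): 1/2·1/2 + 1/2·0 = 1/4.

1/4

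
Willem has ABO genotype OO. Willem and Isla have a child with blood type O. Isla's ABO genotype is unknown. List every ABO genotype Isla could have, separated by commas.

For each candidate genotype of Isla, check whether crossing it with OO can produce every observed child phenotype.
  AA → possible child types {A} ✗
  AB → possible child types {A, B} ✗
  AO → possible child types {O, A} ✓
  BB → possible child types {B} ✗
  BO → possible child types {O, B} ✓
  OO → possible child types {O} ✓

AO, BO, OO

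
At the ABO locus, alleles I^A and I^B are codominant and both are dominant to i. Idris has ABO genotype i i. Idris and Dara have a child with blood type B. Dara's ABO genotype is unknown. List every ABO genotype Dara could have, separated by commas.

For each candidate genotype of Dara, check whether crossing it with i i can produce every observed child phenotype.
  I^A I^A → possible child types {A} ✗
  I^A I^B → possible child types {A, B} ✓
  I^A i → possible child types {O, A} ✗
  I^B I^B → possible child types {B} ✓
  I^B i → possible child types {O, B} ✓
  i i → possible child types {O} ✗

I^A I^B, I^B I^B, I^B i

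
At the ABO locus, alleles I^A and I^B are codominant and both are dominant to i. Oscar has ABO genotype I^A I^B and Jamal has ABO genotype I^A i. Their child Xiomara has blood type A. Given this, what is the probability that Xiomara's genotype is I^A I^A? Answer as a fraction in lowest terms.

Cross I^A I^B × I^A i → 1/4 I^A I^A, 1/4 I^A I^B, 1/4 I^A i, 1/4 I^B i.
Type-A genotypes among offspring: I^A I^A (1/4), I^A i (1/4); total 1/2.
P(I^A I^A | type A) = (1/4) / (1/2) = 1/2.

1/2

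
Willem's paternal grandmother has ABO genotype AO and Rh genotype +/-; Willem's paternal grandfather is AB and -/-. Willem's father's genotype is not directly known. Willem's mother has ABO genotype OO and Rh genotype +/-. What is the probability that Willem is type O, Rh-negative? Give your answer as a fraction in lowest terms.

Willem's father's ABO genotype from AO × AB: 1/4 AA, 1/4 AB, 1/4 AO, 1/4 BO.
Crossing each possibility with the mother OO and summing P(type O): 1/4·0 + 1/4·0 + 1/4·1/2 + 1/4·1/2 = 1/4.
Similarly for Rh via the father's Rh distribution: P(Rh-) = 3/8.
Independent loci: 1/4 × 3/8 = 3/32.

3/32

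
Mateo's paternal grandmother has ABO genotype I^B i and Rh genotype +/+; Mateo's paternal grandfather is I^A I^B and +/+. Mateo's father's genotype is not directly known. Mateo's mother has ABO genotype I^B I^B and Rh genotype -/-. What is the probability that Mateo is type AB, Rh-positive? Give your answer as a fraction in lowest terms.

Mateo's father's ABO genotype from I^B i × I^A I^B: 1/4 I^A I^B, 1/4 I^A i, 1/4 I^B I^B, 1/4 I^B i.
Crossing each possibility with the mother I^B I^B and summing P(type AB): 1/4·1/2 + 1/4·1/2 + 1/4·0 + 1/4·0 = 1/4.
Similarly for Rh via the father's Rh distribution: P(Rh+) = 1.
Independent loci: 1/4 × 1 = 1/4.

1/4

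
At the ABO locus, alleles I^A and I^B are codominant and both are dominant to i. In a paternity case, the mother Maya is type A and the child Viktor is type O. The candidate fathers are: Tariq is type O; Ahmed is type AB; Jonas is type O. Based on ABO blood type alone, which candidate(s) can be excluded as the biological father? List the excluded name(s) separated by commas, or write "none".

Ahmed

A candidate is excluded only if no genotype consistent with his phenotype could produce a type O child with a type A mother.
Ahmed (type AB): no genotype consistent with that phenotype can produce a type-O child with a type-A mother.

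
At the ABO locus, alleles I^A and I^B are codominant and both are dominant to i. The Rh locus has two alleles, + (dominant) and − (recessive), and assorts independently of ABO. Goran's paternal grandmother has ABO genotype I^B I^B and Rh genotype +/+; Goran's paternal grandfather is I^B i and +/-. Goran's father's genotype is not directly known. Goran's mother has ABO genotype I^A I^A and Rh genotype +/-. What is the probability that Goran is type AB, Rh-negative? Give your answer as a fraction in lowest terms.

3/32

Goran's father's ABO genotype from I^B I^B × I^B i: 1/2 I^B I^B, 1/2 I^B i.
Crossing each possibility with the mother I^A I^A and summing P(type AB): 1/2·1 + 1/2·1/2 = 3/4.
Similarly for Rh via the father's Rh distribution: P(Rh-) = 1/8.
Independent loci: 3/4 × 1/8 = 3/32.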